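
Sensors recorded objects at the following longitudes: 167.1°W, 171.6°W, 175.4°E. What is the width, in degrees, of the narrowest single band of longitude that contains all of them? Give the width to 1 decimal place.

Sort the longitudes: -171.6°, -167.1°, +175.4°.
Eastward gaps between consecutive values (wrapping around): 4.5°, 342.5°, 13.0°.
Largest gap = 342.5° ⇒ minimal covering band is its complement: 360° − 342.5° = 17.5°.
Band runs from +175.4° eastward to -167.1°, crossing the antimeridian.

17.5°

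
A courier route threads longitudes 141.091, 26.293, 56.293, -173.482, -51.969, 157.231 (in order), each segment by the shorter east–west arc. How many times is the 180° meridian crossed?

Leg 1: +141.091° → +26.293°, shortest Δλ = -114.798° (west) — does not cross 180°.
Leg 2: +26.293° → +56.293°, shortest Δλ = 30.0° (east) — does not cross 180°.
Leg 3: +56.293° → -173.482°, shortest Δλ = 130.225° (east) — crosses 180°.
Leg 4: -173.482° → -51.969°, shortest Δλ = 121.513° (east) — does not cross 180°.
Leg 5: -51.969° → +157.231°, shortest Δλ = -150.8° (west) — crosses 180°.
Total crossings: 2.

2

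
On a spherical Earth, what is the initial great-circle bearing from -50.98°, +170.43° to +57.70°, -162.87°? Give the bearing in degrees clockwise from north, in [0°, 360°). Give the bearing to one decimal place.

Δλ = -162.87 − 170.43 = -333.30°; wrapped into (−180°, 180°]: 26.70°.
θ = atan2( sin Δλ · cos φ₂ , cos φ₁ · sin φ₂ − sin φ₁ · cos φ₂ · cos Δλ )
  = atan2(0.24009, 0.90306) = 14.889° → normalised to [0°, 360°): 14.889°.

14.9°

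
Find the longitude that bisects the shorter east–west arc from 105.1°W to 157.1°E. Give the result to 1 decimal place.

Signed shortest Δλ from -105.1° to +157.1° is -97.8°.
Midpoint longitude = -105.1° + (-97.8°)/2 = -105.1° − 48.9° = -154.0°.
(The naïve average (-105.1 + +157.1)/2 = 26.0° is on the wrong side of the globe.)

154.0°W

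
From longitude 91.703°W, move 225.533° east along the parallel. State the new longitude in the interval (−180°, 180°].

133.830°E

Start at -91.703°; shift +225.533° → +133.830°.
+133.830° already lies in (−180°, 180°].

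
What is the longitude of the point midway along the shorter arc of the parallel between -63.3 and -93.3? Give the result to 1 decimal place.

-78.3°

Signed shortest Δλ from -63.3° to -93.3° is -30.0°.
Midpoint longitude = -63.3° + (-30.0°)/2 = -63.3° − 15.0° = -78.3°.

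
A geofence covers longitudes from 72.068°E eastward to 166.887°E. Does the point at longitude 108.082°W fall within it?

Band width going east from +72.068° to +166.887°: ((166.887 − 72.068) mod 360) = 94.819°.
Offset of -108.082° east of the west edge: ((-108.082 − 72.068) mod 360) = 179.850°.
179.850° > 94.819° ⇒ outside.

No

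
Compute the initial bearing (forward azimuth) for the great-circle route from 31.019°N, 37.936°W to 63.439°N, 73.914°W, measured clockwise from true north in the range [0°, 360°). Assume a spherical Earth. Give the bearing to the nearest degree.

336°

Δλ = -73.914 − -37.936 = -35.978°.
θ = atan2( sin Δλ · cos φ₂ , cos φ₁ · sin φ₂ − sin φ₁ · cos φ₂ · cos Δλ )
  = atan2(-0.26269, 0.58008) = -24.364° → normalised to [0°, 360°): 335.636°.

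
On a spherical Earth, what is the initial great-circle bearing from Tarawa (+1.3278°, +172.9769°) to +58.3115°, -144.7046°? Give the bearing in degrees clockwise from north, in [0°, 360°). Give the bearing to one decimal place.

Δλ = -144.7046 − 172.9769 = -317.6815°; wrapped into (−180°, 180°]: 42.3185°.
θ = atan2( sin Δλ · cos φ₂ , cos φ₁ · sin φ₂ − sin φ₁ · cos φ₂ · cos Δλ )
  = atan2(0.35366, 0.84169) = 22.791° → normalised to [0°, 360°): 22.791°.

22.8°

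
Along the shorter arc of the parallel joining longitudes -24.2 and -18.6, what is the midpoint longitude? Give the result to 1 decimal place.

-21.4°

Signed shortest Δλ from -24.2° to -18.6° is +5.6°.
Midpoint longitude = -24.2° + (+5.6°)/2 = -24.2° + 2.8° = -21.4°.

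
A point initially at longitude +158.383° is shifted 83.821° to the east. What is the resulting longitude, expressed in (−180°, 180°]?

Start at +158.383°; shift +83.821° → +242.204°.
+242.204° lies outside (−180°, 180°]; subtract 360° → -117.796°.

-117.796°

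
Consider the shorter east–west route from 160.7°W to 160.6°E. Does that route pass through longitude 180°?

Naïve |160.6 − -160.7| = 321.3° > 180°, so the shorter arc goes the other way round — across 180°.
Signed shortest Δλ = ((160.6 − -160.7 + 180) mod 360) − 180 = -38.7°.
Going west by 38.7° from -160.7° passes through 180° before reaching +160.6°.

Yes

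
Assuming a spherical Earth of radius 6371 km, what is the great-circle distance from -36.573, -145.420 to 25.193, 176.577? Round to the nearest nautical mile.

Δλ = 176.577 − -145.420 = 321.997°; wrapped into (−180°, 180°]: -38.003°.
Δφ = 25.193 − -36.573 = 61.766°.
a = sin²(Δφ/2) + cos φ₁ · cos φ₂ · sin²(Δλ/2) = 0.340502.
c = 2·atan2(√a, √(1−a)) = 1.24613 rad → d = 6371·c ≈ 7939.07 km ≈ 4286.75 nmi.

4287 nmi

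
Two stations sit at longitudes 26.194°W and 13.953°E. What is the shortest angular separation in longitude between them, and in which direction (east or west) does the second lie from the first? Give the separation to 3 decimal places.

Raw difference: 13.953 − -26.194 = 40.147°.
Normalise into (−180°, 180°]: 40.147° stays 40.147°.
Positive ⇒ the second point lies to the east; separation 40.147°.

40.147° east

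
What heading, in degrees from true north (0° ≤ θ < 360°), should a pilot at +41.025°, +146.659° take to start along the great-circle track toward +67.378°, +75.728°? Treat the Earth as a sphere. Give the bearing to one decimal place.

Δλ = 75.728 − 146.659 = -70.931°.
θ = atan2( sin Δλ · cos φ₂ , cos φ₁ · sin φ₂ − sin φ₁ · cos φ₂ · cos Δλ )
  = atan2(-0.36354, 0.61389) = -30.634° → normalised to [0°, 360°): 329.366°.

329.4°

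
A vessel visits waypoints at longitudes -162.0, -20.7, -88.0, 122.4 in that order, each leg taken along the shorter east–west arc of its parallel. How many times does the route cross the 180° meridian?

1

Leg 1: -162.0° → -20.7°, shortest Δλ = 141.3° (east) — does not cross 180°.
Leg 2: -20.7° → -88.0°, shortest Δλ = -67.3° (west) — does not cross 180°.
Leg 3: -88.0° → +122.4°, shortest Δλ = -149.6° (west) — crosses 180°.
Total crossings: 1.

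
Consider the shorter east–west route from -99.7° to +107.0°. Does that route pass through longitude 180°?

Naïve |107.0 − -99.7| = 206.7° > 180°, so the shorter arc goes the other way round — across 180°.
Signed shortest Δλ = ((107.0 − -99.7 + 180) mod 360) − 180 = -153.3°.
Going west by 153.3° from -99.7° passes through 180° before reaching +107.0°.

Yes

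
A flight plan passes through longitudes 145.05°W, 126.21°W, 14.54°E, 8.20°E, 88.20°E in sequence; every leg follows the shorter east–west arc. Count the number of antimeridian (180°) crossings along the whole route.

0

Leg 1: -145.05° → -126.21°, shortest Δλ = 18.84° (east) — does not cross 180°.
Leg 2: -126.21° → +14.54°, shortest Δλ = 140.75° (east) — does not cross 180°.
Leg 3: +14.54° → +8.20°, shortest Δλ = -6.34° (west) — does not cross 180°.
Leg 4: +8.20° → +88.20°, shortest Δλ = 80.0° (east) — does not cross 180°.
Total crossings: 0.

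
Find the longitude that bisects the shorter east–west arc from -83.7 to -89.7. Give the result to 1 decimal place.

-86.7°

Signed shortest Δλ from -83.7° to -89.7° is -6.0°.
Midpoint longitude = -83.7° + (-6.0°)/2 = -83.7° − 3.0° = -86.7°.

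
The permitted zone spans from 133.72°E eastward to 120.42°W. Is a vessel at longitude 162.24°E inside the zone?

Yes

Band width going east from +133.72° to -120.42°: ((-120.42 − 133.72) mod 360) = 105.86°.
Offset of +162.24° east of the west edge: ((162.24 − 133.72) mod 360) = 28.52°.
28.52° ≤ 105.86° ⇒ inside.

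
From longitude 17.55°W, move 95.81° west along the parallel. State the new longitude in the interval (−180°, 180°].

Start at -17.55°; shift −95.81° → -113.36°.
-113.36° already lies in (−180°, 180°].

113.36°W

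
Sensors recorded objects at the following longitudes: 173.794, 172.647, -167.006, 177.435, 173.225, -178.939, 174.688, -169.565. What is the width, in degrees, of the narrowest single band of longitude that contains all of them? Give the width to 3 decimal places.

20.347°

Sort the longitudes: -178.939°, -169.565°, -167.006°, +172.647°, +173.225°, +173.794°, +174.688°, +177.435°.
Eastward gaps between consecutive values (wrapping around): 9.374°, 2.559°, 339.653°, 0.578°, 0.569°, 0.894°, 2.747°, 3.626°.
Largest gap = 339.653° ⇒ minimal covering band is its complement: 360° − 339.653° = 20.347°.
Band runs from +172.647° eastward to -167.006°, crossing the antimeridian.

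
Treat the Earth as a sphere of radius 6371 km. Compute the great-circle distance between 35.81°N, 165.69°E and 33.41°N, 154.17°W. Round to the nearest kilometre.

Δλ = -154.17 − 165.69 = -319.86°; wrapped into (−180°, 180°]: 40.14°.
Δφ = 33.41 − 35.81 = -2.40°.
a = sin²(Δφ/2) + cos φ₁ · cos φ₂ · sin²(Δλ/2) = 0.080159.
c = 2·atan2(√a, √(1−a)) = 0.57410 rad → d = 6371·c ≈ 3657.59 km.

3658 km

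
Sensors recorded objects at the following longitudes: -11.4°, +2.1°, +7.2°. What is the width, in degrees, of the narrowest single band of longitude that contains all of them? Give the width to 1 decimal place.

Sort the longitudes: -11.4°, +2.1°, +7.2°.
Eastward gaps between consecutive values (wrapping around): 13.5°, 5.1°, 341.4°.
Largest gap = 341.4° ⇒ minimal covering band is its complement: 360° − 341.4° = 18.6°.
Band runs from -11.4° eastward to +7.2°.

18.6°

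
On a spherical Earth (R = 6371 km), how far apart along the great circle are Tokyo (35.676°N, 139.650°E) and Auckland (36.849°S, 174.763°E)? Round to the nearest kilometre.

8842 km

Δλ = 174.763 − 139.650 = 35.113°.
Δφ = -36.849 − 35.676 = -72.525°.
a = sin²(Δφ/2) + cos φ₁ · cos φ₂ · sin²(Δλ/2) = 0.409003.
c = 2·atan2(√a, √(1−a)) = 1.38778 rad → d = 6371·c ≈ 8841.56 km.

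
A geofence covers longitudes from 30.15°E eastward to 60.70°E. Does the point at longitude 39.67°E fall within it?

Band width going east from +30.15° to +60.70°: ((60.70 − 30.15) mod 360) = 30.55°.
Offset of +39.67° east of the west edge: ((39.67 − 30.15) mod 360) = 9.52°.
9.52° ≤ 30.55° ⇒ inside.

Yes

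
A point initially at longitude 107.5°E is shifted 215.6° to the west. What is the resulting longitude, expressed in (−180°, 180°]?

108.1°W

Start at +107.5°; shift −215.6° → -108.1°.
-108.1° already lies in (−180°, 180°].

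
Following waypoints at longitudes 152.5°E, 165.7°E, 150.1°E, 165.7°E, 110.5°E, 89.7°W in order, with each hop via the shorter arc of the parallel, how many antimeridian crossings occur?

1

Leg 1: +152.5° → +165.7°, shortest Δλ = 13.2° (east) — does not cross 180°.
Leg 2: +165.7° → +150.1°, shortest Δλ = -15.6° (west) — does not cross 180°.
Leg 3: +150.1° → +165.7°, shortest Δλ = 15.6° (east) — does not cross 180°.
Leg 4: +165.7° → +110.5°, shortest Δλ = -55.2° (west) — does not cross 180°.
Leg 5: +110.5° → -89.7°, shortest Δλ = 159.8° (east) — crosses 180°.
Total crossings: 1.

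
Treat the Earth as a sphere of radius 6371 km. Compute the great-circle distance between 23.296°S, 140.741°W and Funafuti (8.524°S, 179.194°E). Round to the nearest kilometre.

Δλ = 179.194 − -140.741 = 319.935°; wrapped into (−180°, 180°]: -40.065°.
Δφ = -8.524 − -23.296 = 14.772°.
a = sin²(Δφ/2) + cos φ₁ · cos φ₂ · sin²(Δλ/2) = 0.123112.
c = 2·atan2(√a, √(1−a)) = 0.71701 rad → d = 6371·c ≈ 4568.04 km.

4568 km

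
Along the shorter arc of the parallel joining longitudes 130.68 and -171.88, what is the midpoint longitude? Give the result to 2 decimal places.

+159.40°

Signed shortest Δλ from +130.68° to -171.88° is +57.44°.
Midpoint longitude = +130.68° + (+57.44°)/2 = +130.68° + 28.72° = +159.40°.
(The naïve average (+130.68 + -171.88)/2 = -20.6° is on the wrong side of the globe.)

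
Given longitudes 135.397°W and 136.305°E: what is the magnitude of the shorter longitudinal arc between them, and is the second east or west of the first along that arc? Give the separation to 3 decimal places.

Raw difference: 136.305 − -135.397 = 271.702°.
Normalise into (−180°, 180°]: 271.702° − 360° = -88.298°.
Negative ⇒ the second point lies to the west; separation 88.298°.

88.298° west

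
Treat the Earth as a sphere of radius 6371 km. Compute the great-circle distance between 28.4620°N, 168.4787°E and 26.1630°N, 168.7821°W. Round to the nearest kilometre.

2258 km

Δλ = -168.7821 − 168.4787 = -337.2608°; wrapped into (−180°, 180°]: 22.7392°.
Δφ = 26.1630 − 28.4620 = -2.2990°.
a = sin²(Δφ/2) + cos φ₁ · cos φ₂ · sin²(Δλ/2) = 0.031068.
c = 2·atan2(√a, √(1−a)) = 0.35437 rad → d = 6371·c ≈ 2257.71 km.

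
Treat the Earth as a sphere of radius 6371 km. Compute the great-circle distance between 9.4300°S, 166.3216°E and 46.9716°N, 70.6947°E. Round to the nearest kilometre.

11198 km

Δλ = 70.6947 − 166.3216 = -95.6269°.
Δφ = 46.9716 − -9.4300 = 56.4016°.
a = sin²(Δφ/2) + cos φ₁ · cos φ₂ · sin²(Δλ/2) = 0.592886.
c = 2·atan2(√a, √(1−a)) = 1.75765 rad → d = 6371·c ≈ 11198.02 km.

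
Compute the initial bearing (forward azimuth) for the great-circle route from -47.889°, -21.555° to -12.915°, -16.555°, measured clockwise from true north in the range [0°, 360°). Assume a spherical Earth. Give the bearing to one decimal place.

Δλ = -16.555 − -21.555 = 5.000°.
θ = atan2( sin Δλ · cos φ₂ , cos φ₁ · sin φ₂ − sin φ₁ · cos φ₂ · cos Δλ )
  = atan2(0.08495, 0.57045) = 8.470° → normalised to [0°, 360°): 8.470°.

8.5°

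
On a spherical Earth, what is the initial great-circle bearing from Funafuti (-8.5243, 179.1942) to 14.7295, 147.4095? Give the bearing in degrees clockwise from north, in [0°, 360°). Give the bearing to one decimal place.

306.2°

Δλ = 147.4095 − 179.1942 = -31.7847°.
θ = atan2( sin Δλ · cos φ₂ , cos φ₁ · sin φ₂ − sin φ₁ · cos φ₂ · cos Δλ )
  = atan2(-0.50942, 0.37331) = -53.766° → normalised to [0°, 360°): 306.234°.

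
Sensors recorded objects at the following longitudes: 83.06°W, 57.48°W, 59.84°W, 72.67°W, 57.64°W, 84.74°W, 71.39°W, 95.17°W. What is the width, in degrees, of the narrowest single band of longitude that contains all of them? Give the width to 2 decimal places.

37.69°

Sort the longitudes: -95.17°, -84.74°, -83.06°, -72.67°, -71.39°, -59.84°, -57.64°, -57.48°.
Eastward gaps between consecutive values (wrapping around): 10.43°, 1.68°, 10.39°, 1.28°, 11.55°, 2.20°, 0.16°, 322.31°.
Largest gap = 322.31° ⇒ minimal covering band is its complement: 360° − 322.31° = 37.69°.
Band runs from -95.17° eastward to -57.48°.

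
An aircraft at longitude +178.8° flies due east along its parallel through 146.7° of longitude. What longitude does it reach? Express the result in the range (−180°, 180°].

-34.5°

Start at +178.8°; shift +146.7° → +325.5°.
+325.5° lies outside (−180°, 180°]; subtract 360° → -34.5°.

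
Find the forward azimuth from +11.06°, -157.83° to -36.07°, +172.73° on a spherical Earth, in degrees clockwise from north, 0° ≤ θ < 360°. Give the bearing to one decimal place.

Δλ = 172.73 − -157.83 = 330.56°; wrapped into (−180°, 180°]: -29.44°.
θ = atan2( sin Δλ · cos φ₂ , cos φ₁ · sin φ₂ − sin φ₁ · cos φ₂ · cos Δλ )
  = atan2(-0.39729, -0.71288) = -150.869° → normalised to [0°, 360°): 209.131°.

209.1°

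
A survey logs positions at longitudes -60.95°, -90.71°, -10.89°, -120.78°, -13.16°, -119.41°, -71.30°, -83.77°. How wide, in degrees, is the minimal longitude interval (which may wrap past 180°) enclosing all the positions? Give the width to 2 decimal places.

109.89°

Sort the longitudes: -120.78°, -119.41°, -90.71°, -83.77°, -71.30°, -60.95°, -13.16°, -10.89°.
Eastward gaps between consecutive values (wrapping around): 1.37°, 28.70°, 6.94°, 12.47°, 10.35°, 47.79°, 2.27°, 250.11°.
Largest gap = 250.11° ⇒ minimal covering band is its complement: 360° − 250.11° = 109.89°.
Band runs from -120.78° eastward to -10.89°.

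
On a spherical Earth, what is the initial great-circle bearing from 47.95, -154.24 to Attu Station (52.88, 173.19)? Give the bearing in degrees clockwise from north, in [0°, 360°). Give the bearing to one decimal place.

Δλ = 173.19 − -154.24 = 327.43°; wrapped into (−180°, 180°]: -32.57°.
θ = atan2( sin Δλ · cos φ₂ , cos φ₁ · sin φ₂ − sin φ₁ · cos φ₂ · cos Δλ )
  = atan2(-0.32487, 0.15641) = -64.291° → normalised to [0°, 360°): 295.709°.

295.7°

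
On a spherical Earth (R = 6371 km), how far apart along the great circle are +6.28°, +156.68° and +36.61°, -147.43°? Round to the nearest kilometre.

Δλ = -147.43 − 156.68 = -304.11°; wrapped into (−180°, 180°]: 55.89°.
Δφ = 36.61 − 6.28 = 30.33°.
a = sin²(Δφ/2) + cos φ₁ · cos φ₂ · sin²(Δλ/2) = 0.243659.
c = 2·atan2(√a, √(1−a)) = 1.03249 rad → d = 6371·c ≈ 6578.00 km.

6578 km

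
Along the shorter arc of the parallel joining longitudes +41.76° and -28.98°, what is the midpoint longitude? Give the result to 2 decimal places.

+6.39°

Signed shortest Δλ from +41.76° to -28.98° is -70.74°.
Midpoint longitude = +41.76° + (-70.74°)/2 = +41.76° − 35.37° = +6.39°.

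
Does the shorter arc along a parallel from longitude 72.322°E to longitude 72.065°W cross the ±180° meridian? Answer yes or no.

No

Signed shortest Δλ = ((-72.065 − 72.322 + 180) mod 360) − 180 = -144.387°.
Going west by 144.387° from +72.322° reaches -72.065° without touching 180°.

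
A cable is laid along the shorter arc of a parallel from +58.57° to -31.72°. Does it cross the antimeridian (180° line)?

No

Signed shortest Δλ = ((-31.72 − 58.57 + 180) mod 360) − 180 = -90.29°.
Going west by 90.29° from +58.57° reaches -31.72° without touching 180°.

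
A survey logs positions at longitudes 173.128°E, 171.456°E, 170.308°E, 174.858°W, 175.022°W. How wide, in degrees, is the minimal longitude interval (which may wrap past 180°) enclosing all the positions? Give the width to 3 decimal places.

14.834°

Sort the longitudes: -175.022°, -174.858°, +170.308°, +171.456°, +173.128°.
Eastward gaps between consecutive values (wrapping around): 0.164°, 345.166°, 1.148°, 1.672°, 11.850°.
Largest gap = 345.166° ⇒ minimal covering band is its complement: 360° − 345.166° = 14.834°.
Band runs from +170.308° eastward to -174.858°, crossing the antimeridian.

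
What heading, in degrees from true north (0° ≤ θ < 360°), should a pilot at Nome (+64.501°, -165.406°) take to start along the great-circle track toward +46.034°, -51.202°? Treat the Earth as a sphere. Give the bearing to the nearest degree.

Δλ = -51.202 − -165.406 = 114.204°.
θ = atan2( sin Δλ · cos φ₂ , cos φ₁ · sin φ₂ − sin φ₁ · cos φ₂ · cos Δλ )
  = atan2(0.63320, 0.56675) = 48.170° → normalised to [0°, 360°): 48.170°.

48°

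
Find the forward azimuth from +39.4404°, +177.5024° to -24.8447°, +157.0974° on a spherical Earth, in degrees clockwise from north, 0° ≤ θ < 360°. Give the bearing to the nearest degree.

Δλ = 157.0974 − 177.5024 = -20.4050°.
θ = atan2( sin Δλ · cos φ₂ , cos φ₁ · sin φ₂ − sin φ₁ · cos φ₂ · cos Δλ )
  = atan2(-0.31639, -0.86479) = -159.905° → normalised to [0°, 360°): 200.095°.

200°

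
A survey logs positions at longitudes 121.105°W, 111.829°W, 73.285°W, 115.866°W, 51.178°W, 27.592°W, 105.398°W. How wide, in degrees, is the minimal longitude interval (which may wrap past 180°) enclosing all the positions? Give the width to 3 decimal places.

93.513°

Sort the longitudes: -121.105°, -115.866°, -111.829°, -105.398°, -73.285°, -51.178°, -27.592°.
Eastward gaps between consecutive values (wrapping around): 5.239°, 4.037°, 6.431°, 32.113°, 22.107°, 23.586°, 266.487°.
Largest gap = 266.487° ⇒ minimal covering band is its complement: 360° − 266.487° = 93.513°.
Band runs from -121.105° eastward to -27.592°.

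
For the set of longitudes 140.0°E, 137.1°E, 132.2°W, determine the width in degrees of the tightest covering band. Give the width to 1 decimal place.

90.7°

Sort the longitudes: -132.2°, +137.1°, +140.0°.
Eastward gaps between consecutive values (wrapping around): 269.3°, 2.9°, 87.8°.
Largest gap = 269.3° ⇒ minimal covering band is its complement: 360° − 269.3° = 90.7°.
Band runs from +137.1° eastward to -132.2°, crossing the antimeridian.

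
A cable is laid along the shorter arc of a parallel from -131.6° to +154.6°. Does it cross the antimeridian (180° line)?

Yes

Naïve |154.6 − -131.6| = 286.2° > 180°, so the shorter arc goes the other way round — across 180°.
Signed shortest Δλ = ((154.6 − -131.6 + 180) mod 360) − 180 = -73.8°.
Going west by 73.8° from -131.6° passes through 180° before reaching +154.6°.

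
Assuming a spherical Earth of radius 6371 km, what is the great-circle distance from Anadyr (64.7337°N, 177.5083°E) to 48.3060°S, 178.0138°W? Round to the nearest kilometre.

Δλ = -178.0138 − 177.5083 = -355.5221°; wrapped into (−180°, 180°]: 4.4779°.
Δφ = -48.3060 − 64.7337 = -113.0397°.
a = sin²(Δφ/2) + cos φ₁ · cos φ₂ · sin²(Δλ/2) = 0.696118.
c = 2·atan2(√a, √(1−a)) = 1.97386 rad → d = 6371·c ≈ 12575.44 km.

12575 km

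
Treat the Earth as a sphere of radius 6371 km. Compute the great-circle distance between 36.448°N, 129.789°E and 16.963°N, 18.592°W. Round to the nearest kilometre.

Δλ = -18.592 − 129.789 = -148.381°.
Δφ = 16.963 − 36.448 = -19.485°.
a = sin²(Δφ/2) + cos φ₁ · cos φ₂ · sin²(Δλ/2) = 0.740928.
c = 2·atan2(√a, √(1−a)) = 2.07357 rad → d = 6371·c ≈ 13210.70 km.

13211 km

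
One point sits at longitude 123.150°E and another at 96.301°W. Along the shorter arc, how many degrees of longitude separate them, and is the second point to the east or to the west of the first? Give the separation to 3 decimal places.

140.549° east

Raw difference: -96.301 − 123.150 = -219.451°.
Normalise into (−180°, 180°]: -219.451° + 360° = 140.549°.
Positive ⇒ the second point lies to the east; separation 140.549°.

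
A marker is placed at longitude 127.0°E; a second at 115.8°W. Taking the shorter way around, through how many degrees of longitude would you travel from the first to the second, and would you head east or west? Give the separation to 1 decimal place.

117.2° east

Raw difference: -115.8 − 127.0 = -242.8°.
Normalise into (−180°, 180°]: -242.8° + 360° = 117.2°.
Positive ⇒ the second point lies to the east; separation 117.2°.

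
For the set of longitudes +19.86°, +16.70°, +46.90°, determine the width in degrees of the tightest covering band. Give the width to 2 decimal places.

Sort the longitudes: +16.70°, +19.86°, +46.90°.
Eastward gaps between consecutive values (wrapping around): 3.16°, 27.04°, 329.80°.
Largest gap = 329.80° ⇒ minimal covering band is its complement: 360° − 329.80° = 30.20°.
Band runs from +16.70° eastward to +46.90°.

30.20°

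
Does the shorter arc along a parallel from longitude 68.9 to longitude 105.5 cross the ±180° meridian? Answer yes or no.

No

Signed shortest Δλ = ((105.5 − 68.9 + 180) mod 360) − 180 = 36.6°.
Going east by 36.6° from +68.9° reaches +105.5° without touching 180°.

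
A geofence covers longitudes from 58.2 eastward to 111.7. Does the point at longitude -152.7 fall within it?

No

Band width going east from +58.2° to +111.7°: ((111.7 − 58.2) mod 360) = 53.5°.
Offset of -152.7° east of the west edge: ((-152.7 − 58.2) mod 360) = 149.1°.
149.1° > 53.5° ⇒ outside.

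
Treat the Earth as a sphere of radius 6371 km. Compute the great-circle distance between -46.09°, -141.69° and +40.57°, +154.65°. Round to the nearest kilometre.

Δλ = 154.65 − -141.69 = 296.34°; wrapped into (−180°, 180°]: -63.66°.
Δφ = 40.57 − -46.09 = 86.66°.
a = sin²(Δφ/2) + cos φ₁ · cos φ₂ · sin²(Δλ/2) = 0.617403.
c = 2·atan2(√a, √(1−a)) = 1.80782 rad → d = 6371·c ≈ 11517.59 km.

11518 km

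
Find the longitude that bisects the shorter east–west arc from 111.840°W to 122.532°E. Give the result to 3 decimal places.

Signed shortest Δλ from -111.840° to +122.532° is -125.628°.
Midpoint longitude = -111.840° + (-125.628°)/2 = -111.840° − 62.814° = -174.654°.
(The naïve average (-111.840 + +122.532)/2 = 5.346° is on the wrong side of the globe.)

174.654°W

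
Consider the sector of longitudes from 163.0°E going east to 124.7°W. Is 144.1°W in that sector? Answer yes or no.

Band width going east from +163.0° to -124.7°: ((-124.7 − 163.0) mod 360) = 72.3°.
Offset of -144.1° east of the west edge: ((-144.1 − 163.0) mod 360) = 52.9°.
52.9° ≤ 72.3° ⇒ inside.

Yes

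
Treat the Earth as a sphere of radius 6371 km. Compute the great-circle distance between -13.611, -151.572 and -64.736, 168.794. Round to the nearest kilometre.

6432 km

Δλ = 168.794 − -151.572 = 320.366°; wrapped into (−180°, 180°]: -39.634°.
Δφ = -64.736 − -13.611 = -51.125°.
a = sin²(Δφ/2) + cos φ₁ · cos φ₂ · sin²(Δλ/2) = 0.233863.
c = 2·atan2(√a, √(1−a)) = 1.00951 rad → d = 6371·c ≈ 6431.60 km.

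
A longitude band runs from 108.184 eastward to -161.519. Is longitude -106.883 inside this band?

No

Band width going east from +108.184° to -161.519°: ((-161.519 − 108.184) mod 360) = 90.297°.
Offset of -106.883° east of the west edge: ((-106.883 − 108.184) mod 360) = 144.933°.
144.933° > 90.297° ⇒ outside.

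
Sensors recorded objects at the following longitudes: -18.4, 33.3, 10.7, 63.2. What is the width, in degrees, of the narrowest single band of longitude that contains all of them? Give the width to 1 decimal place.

Sort the longitudes: -18.4°, +10.7°, +33.3°, +63.2°.
Eastward gaps between consecutive values (wrapping around): 29.1°, 22.6°, 29.9°, 278.4°.
Largest gap = 278.4° ⇒ minimal covering band is its complement: 360° − 278.4° = 81.6°.
Band runs from -18.4° eastward to +63.2°.

81.6°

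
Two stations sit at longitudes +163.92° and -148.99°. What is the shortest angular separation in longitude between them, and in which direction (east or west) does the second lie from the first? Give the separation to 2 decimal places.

47.09° east

Raw difference: -148.99 − 163.92 = -312.91°.
Normalise into (−180°, 180°]: -312.91° + 360° = 47.09°.
Positive ⇒ the second point lies to the east; separation 47.09°.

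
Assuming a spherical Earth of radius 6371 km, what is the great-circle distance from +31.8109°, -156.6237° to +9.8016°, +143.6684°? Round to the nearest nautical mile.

Δλ = 143.6684 − -156.6237 = 300.2921°; wrapped into (−180°, 180°]: -59.7079°.
Δφ = 9.8016 − 31.8109 = -22.0093°.
a = sin²(Δφ/2) + cos φ₁ · cos φ₂ · sin²(Δλ/2) = 0.243940.
c = 2·atan2(√a, √(1−a)) = 1.03314 rad → d = 6371·c ≈ 6582.16 km ≈ 3554.08 nmi.

3554 nmi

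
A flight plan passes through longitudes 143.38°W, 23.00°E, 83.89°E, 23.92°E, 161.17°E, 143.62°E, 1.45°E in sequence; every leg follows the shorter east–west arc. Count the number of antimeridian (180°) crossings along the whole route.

0

Leg 1: -143.38° → +23.00°, shortest Δλ = 166.38° (east) — does not cross 180°.
Leg 2: +23.00° → +83.89°, shortest Δλ = 60.89° (east) — does not cross 180°.
Leg 3: +83.89° → +23.92°, shortest Δλ = -59.97° (west) — does not cross 180°.
Leg 4: +23.92° → +161.17°, shortest Δλ = 137.25° (east) — does not cross 180°.
Leg 5: +161.17° → +143.62°, shortest Δλ = -17.55° (west) — does not cross 180°.
Leg 6: +143.62° → +1.45°, shortest Δλ = -142.17° (west) — does not cross 180°.
Total crossings: 0.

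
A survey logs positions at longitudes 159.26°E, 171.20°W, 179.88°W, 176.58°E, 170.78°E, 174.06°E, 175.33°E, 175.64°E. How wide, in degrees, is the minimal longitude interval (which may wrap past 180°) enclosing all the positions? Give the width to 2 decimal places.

29.54°

Sort the longitudes: -179.88°, -171.20°, +159.26°, +170.78°, +174.06°, +175.33°, +175.64°, +176.58°.
Eastward gaps between consecutive values (wrapping around): 8.68°, 330.46°, 11.52°, 3.28°, 1.27°, 0.31°, 0.94°, 3.54°.
Largest gap = 330.46° ⇒ minimal covering band is its complement: 360° − 330.46° = 29.54°.
Band runs from +159.26° eastward to -171.20°, crossing the antimeridian.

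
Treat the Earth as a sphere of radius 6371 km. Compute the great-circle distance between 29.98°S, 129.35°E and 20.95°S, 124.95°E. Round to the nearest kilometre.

Δλ = 124.95 − 129.35 = -4.40°.
Δφ = -20.95 − -29.98 = 9.03°.
a = sin²(Δφ/2) + cos φ₁ · cos φ₂ · sin²(Δλ/2) = 0.007389.
c = 2·atan2(√a, √(1−a)) = 0.17213 rad → d = 6371·c ≈ 1096.64 km.

1097 km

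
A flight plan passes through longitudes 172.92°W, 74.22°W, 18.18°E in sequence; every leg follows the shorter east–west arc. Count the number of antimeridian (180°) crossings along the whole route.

0

Leg 1: -172.92° → -74.22°, shortest Δλ = 98.7° (east) — does not cross 180°.
Leg 2: -74.22° → +18.18°, shortest Δλ = 92.4° (east) — does not cross 180°.
Total crossings: 0.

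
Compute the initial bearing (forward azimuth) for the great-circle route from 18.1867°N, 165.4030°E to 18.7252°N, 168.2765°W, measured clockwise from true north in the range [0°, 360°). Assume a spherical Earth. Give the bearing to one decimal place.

Δλ = -168.2765 − 165.4030 = -333.6795°; wrapped into (−180°, 180°]: 26.3205°.
θ = atan2( sin Δλ · cos φ₂ , cos φ₁ · sin φ₂ − sin φ₁ · cos φ₂ · cos Δλ )
  = atan2(0.41992, 0.04004) = 84.553° → normalised to [0°, 360°): 84.553°.

84.6°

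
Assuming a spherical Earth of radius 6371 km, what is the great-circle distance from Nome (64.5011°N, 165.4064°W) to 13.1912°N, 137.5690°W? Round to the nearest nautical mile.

3289 nmi

Δλ = -137.5690 − -165.4064 = 27.8374°.
Δφ = 13.1912 − 64.5011 = -51.3099°.
a = sin²(Δφ/2) + cos φ₁ · cos φ₂ · sin²(Δλ/2) = 0.211698.
c = 2·atan2(√a, √(1−a)) = 0.95623 rad → d = 6371·c ≈ 6092.14 km ≈ 3289.49 nmi.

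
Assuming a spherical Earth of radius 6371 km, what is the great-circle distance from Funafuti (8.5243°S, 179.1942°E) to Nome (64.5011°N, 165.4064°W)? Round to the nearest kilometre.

Δλ = -165.4064 − 179.1942 = -344.6006°; wrapped into (−180°, 180°]: 15.3994°.
Δφ = 64.5011 − -8.5243 = 73.0254°.
a = sin²(Δφ/2) + cos φ₁ · cos φ₂ · sin²(Δλ/2) = 0.361669.
c = 2·atan2(√a, √(1−a)) = 1.29048 rad → d = 6371·c ≈ 8221.63 km.

8222 km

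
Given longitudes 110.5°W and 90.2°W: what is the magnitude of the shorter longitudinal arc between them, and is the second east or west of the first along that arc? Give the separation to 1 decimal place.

Raw difference: -90.2 − -110.5 = 20.3°.
Normalise into (−180°, 180°]: 20.3° stays 20.3°.
Positive ⇒ the second point lies to the east; separation 20.3°.

20.3° east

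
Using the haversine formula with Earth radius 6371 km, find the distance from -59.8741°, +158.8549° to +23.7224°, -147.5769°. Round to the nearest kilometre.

Δλ = -147.5769 − 158.8549 = -306.4318°; wrapped into (−180°, 180°]: 53.5682°.
Δφ = 23.7224 − -59.8741 = 83.5965°.
a = sin²(Δφ/2) + cos φ₁ · cos φ₂ · sin²(Δλ/2) = 0.537543.
c = 2·atan2(√a, √(1−a)) = 1.64595 rad → d = 6371·c ≈ 10486.37 km.

10486 km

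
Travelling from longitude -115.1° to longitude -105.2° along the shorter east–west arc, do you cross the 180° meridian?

No

Signed shortest Δλ = ((-105.2 − -115.1 + 180) mod 360) − 180 = 9.9°.
Going east by 9.9° from -115.1° reaches -105.2° without touching 180°.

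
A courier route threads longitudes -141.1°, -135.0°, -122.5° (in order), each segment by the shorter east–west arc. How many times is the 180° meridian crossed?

0

Leg 1: -141.1° → -135.0°, shortest Δλ = 6.1° (east) — does not cross 180°.
Leg 2: -135.0° → -122.5°, shortest Δλ = 12.5° (east) — does not cross 180°.
Total crossings: 0.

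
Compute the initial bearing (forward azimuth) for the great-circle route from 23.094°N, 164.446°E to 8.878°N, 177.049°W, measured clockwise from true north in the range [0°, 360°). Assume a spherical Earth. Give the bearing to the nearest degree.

126°

Δλ = -177.049 − 164.446 = -341.495°; wrapped into (−180°, 180°]: 18.505°.
θ = atan2( sin Δλ · cos φ₂ , cos φ₁ · sin φ₂ − sin φ₁ · cos φ₂ · cos Δλ )
  = atan2(0.31358, -0.22554) = 125.725° → normalised to [0°, 360°): 125.725°.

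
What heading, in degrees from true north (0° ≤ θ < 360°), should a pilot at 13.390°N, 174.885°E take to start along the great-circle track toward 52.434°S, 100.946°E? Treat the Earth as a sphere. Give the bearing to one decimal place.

Δλ = 100.946 − 174.885 = -73.939°.
θ = atan2( sin Δλ · cos φ₂ , cos φ₁ · sin φ₂ − sin φ₁ · cos φ₂ · cos Δλ )
  = atan2(-0.58588, -0.81017) = -144.127° → normalised to [0°, 360°): 215.873°.

215.9°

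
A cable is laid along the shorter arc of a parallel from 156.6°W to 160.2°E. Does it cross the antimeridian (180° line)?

Yes

Naïve |160.2 − -156.6| = 316.8° > 180°, so the shorter arc goes the other way round — across 180°.
Signed shortest Δλ = ((160.2 − -156.6 + 180) mod 360) − 180 = -43.2°.
Going west by 43.2° from -156.6° passes through 180° before reaching +160.2°.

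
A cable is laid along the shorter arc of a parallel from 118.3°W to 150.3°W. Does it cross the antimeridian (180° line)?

No

Signed shortest Δλ = ((-150.3 − -118.3 + 180) mod 360) − 180 = -32.0°.
Going west by 32.0° from -118.3° reaches -150.3° without touching 180°.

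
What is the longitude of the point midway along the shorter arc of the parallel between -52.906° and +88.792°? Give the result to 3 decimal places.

Signed shortest Δλ from -52.906° to +88.792° is +141.698°.
Midpoint longitude = -52.906° + (+141.698°)/2 = -52.906° + 70.849° = +17.943°.

+17.943°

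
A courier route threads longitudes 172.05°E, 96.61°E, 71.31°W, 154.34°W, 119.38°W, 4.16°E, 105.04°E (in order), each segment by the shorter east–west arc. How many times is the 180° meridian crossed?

0

Leg 1: +172.05° → +96.61°, shortest Δλ = -75.44° (west) — does not cross 180°.
Leg 2: +96.61° → -71.31°, shortest Δλ = -167.92° (west) — does not cross 180°.
Leg 3: -71.31° → -154.34°, shortest Δλ = -83.03° (west) — does not cross 180°.
Leg 4: -154.34° → -119.38°, shortest Δλ = 34.96° (east) — does not cross 180°.
Leg 5: -119.38° → +4.16°, shortest Δλ = 123.54° (east) — does not cross 180°.
Leg 6: +4.16° → +105.04°, shortest Δλ = 100.88° (east) — does not cross 180°.
Total crossings: 0.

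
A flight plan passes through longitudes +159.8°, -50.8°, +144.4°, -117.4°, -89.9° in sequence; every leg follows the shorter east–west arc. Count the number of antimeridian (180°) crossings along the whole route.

Leg 1: +159.8° → -50.8°, shortest Δλ = 149.4° (east) — crosses 180°.
Leg 2: -50.8° → +144.4°, shortest Δλ = -164.8° (west) — crosses 180°.
Leg 3: +144.4° → -117.4°, shortest Δλ = 98.2° (east) — crosses 180°.
Leg 4: -117.4° → -89.9°, shortest Δλ = 27.5° (east) — does not cross 180°.
Total crossings: 3.

3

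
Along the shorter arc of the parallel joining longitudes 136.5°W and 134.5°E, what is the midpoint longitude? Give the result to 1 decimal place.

179.0°E

Signed shortest Δλ from -136.5° to +134.5° is -89.0°.
Midpoint longitude = -136.5° + (-89.0°)/2 = -136.5° − 44.5° = -181.0°.
Normalise into (−180°, 180°]: +179.0°.
(The naïve average (-136.5 + +134.5)/2 = -1.0° is on the wrong side of the globe.)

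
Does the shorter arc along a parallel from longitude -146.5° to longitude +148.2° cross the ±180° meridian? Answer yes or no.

Yes

Naïve |148.2 − -146.5| = 294.7° > 180°, so the shorter arc goes the other way round — across 180°.
Signed shortest Δλ = ((148.2 − -146.5 + 180) mod 360) − 180 = -65.3°.
Going west by 65.3° from -146.5° passes through 180° before reaching +148.2°.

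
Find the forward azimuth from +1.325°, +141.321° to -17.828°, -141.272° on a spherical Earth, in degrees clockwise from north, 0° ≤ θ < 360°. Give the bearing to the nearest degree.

Δλ = -141.272 − 141.321 = -282.593°; wrapped into (−180°, 180°]: 77.407°.
θ = atan2( sin Δλ · cos φ₂ , cos φ₁ · sin φ₂ − sin φ₁ · cos φ₂ · cos Δλ )
  = atan2(0.92908, -0.31088) = 108.501° → normalised to [0°, 360°): 108.501°.

109°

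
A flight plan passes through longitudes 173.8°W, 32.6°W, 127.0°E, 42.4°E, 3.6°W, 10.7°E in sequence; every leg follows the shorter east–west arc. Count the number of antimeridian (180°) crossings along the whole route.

0

Leg 1: -173.8° → -32.6°, shortest Δλ = 141.2° (east) — does not cross 180°.
Leg 2: -32.6° → +127.0°, shortest Δλ = 159.6° (east) — does not cross 180°.
Leg 3: +127.0° → +42.4°, shortest Δλ = -84.6° (west) — does not cross 180°.
Leg 4: +42.4° → -3.6°, shortest Δλ = -46.0° (west) — does not cross 180°.
Leg 5: -3.6° → +10.7°, shortest Δλ = 14.3° (east) — does not cross 180°.
Total crossings: 0.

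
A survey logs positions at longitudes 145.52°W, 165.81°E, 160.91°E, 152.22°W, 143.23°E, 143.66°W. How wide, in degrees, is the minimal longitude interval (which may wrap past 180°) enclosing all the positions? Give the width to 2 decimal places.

73.11°

Sort the longitudes: -152.22°, -145.52°, -143.66°, +143.23°, +160.91°, +165.81°.
Eastward gaps between consecutive values (wrapping around): 6.70°, 1.86°, 286.89°, 17.68°, 4.90°, 41.97°.
Largest gap = 286.89° ⇒ minimal covering band is its complement: 360° − 286.89° = 73.11°.
Band runs from +143.23° eastward to -143.66°, crossing the antimeridian.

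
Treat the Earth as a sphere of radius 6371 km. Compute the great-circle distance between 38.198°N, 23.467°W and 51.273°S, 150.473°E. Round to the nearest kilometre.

Δλ = 150.473 − -23.467 = 173.940°.
Δφ = -51.273 − 38.198 = -89.471°.
a = sin²(Δφ/2) + cos φ₁ · cos φ₂ · sin²(Δλ/2) = 0.985664.
c = 2·atan2(√a, √(1−a)) = 2.90155 rad → d = 6371·c ≈ 18485.76 km.

18486 km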